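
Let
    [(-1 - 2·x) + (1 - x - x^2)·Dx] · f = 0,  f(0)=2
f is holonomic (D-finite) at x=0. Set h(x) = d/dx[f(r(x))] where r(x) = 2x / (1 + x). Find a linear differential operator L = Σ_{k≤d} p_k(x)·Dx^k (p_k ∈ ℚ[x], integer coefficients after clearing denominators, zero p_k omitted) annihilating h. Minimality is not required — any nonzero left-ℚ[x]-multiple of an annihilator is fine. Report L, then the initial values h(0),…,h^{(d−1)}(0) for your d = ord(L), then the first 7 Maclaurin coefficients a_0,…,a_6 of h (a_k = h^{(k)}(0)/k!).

L = (6 + 30·x + 90·x^2 + 50·x^3) + (-1 - 6·x + 30·x^3 + 25·x^4)·Dx  (order 1).
h: a_k = 4, 24, 60, 240, 500, 1800, 3500, …
ICs: h(0) = 4.

f: a_k = 2, 2, 4, 6, 10, 16, 26, …
Change of var in L_f (x↦r) gives L₀.
h₀' ⇒ L via d/dx closure of L₀.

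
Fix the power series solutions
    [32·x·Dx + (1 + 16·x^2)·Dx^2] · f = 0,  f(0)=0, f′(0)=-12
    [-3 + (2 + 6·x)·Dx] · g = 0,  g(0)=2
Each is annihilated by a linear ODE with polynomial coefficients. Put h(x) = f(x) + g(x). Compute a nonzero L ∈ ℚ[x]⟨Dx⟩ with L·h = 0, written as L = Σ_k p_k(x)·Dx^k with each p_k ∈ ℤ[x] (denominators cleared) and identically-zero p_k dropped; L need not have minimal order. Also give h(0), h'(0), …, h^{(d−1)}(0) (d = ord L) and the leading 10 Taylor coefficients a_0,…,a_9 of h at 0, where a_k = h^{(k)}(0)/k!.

f: a_k = 0, -12, 0, 64, 0, -3072/5, 0, 49152/7, 0, -262144/3, …
g: a_k = 2, 3, -9/4, 27/8, -405/64, 1701/128, -15309/512, 72171/1024, -2814669/16384, 14073345/32768, …
Sum ⇒ L₀ = lclm(L_f,L_g) in ℚ(x)⟨Dx⟩.
L = (-192 - 1440·x + 9216·x^2 + 13824·x^3)·Dx + (-155 - 768·x + 4128·x^2 + 36864·x^3 + 48384·x^4)·Dx^2 + (-6 + 110·x + 576·x^2 + 2624·x^3 + 10752·x^4 + 13824·x^5)·Dx^3  (order 3).
h: a_k = 2, -9, -9/4, 539/8, -405/64, -384711/640, -15309/512, 50836845/7168, -2814669/16384, -8547714557/98304, …
ICs: h(0) = 2, h′(0) = -9, h′′(0) = -9/2.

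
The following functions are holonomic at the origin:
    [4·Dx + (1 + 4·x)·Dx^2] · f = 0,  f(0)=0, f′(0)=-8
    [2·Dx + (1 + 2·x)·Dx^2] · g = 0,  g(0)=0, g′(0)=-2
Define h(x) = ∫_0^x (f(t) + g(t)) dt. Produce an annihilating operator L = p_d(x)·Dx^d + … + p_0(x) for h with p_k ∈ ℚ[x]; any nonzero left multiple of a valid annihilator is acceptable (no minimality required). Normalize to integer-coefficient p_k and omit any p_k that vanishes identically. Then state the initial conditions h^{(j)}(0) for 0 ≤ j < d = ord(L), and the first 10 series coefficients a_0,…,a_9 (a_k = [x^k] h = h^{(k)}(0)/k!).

L = 16·Dx^2 + (12 + 32·x)·Dx^3 + (1 + 6·x + 8·x^2)·Dx^4  (order 4).
h: a_k = 0, 0, -5, 6, -34/3, 132/5, -208/3, 1376/7, -4112/7, 1824, …
ICs: h(0) = 0, h′(0) = 0, h′′(0) = -10, h′′′(0) = 36.

f: a_k = 0, -8, 16, -128/3, 128, -2048/5, 4096/3, -32768/7, 16384, -524288/9, …
g: a_k = 0, -2, 2, -8/3, 4, -32/5, 32/3, -128/7, 32, -512/9, …
Sum ⇒ L₀ = lclm(L_f,L_g) in ℚ(x)⟨Dx⟩.
Integrate: L := L₀·Dx.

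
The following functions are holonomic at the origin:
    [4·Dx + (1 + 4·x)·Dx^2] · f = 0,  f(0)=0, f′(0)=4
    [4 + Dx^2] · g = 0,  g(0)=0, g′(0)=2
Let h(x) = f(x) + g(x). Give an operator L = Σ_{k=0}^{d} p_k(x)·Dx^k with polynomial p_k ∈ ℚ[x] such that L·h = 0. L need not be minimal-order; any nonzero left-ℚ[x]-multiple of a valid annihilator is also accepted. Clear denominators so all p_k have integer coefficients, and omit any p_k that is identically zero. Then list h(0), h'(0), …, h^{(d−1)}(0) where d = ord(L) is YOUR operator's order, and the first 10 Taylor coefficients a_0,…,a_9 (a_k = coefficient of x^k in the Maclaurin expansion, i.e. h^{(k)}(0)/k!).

f: a_k = 0, 4, -8, 64/3, -64, 1024/5, -2048/3, 16384/7, -8192, 262144/9, …
g: a_k = 0, 2, 0, -4/3, 0, 4/15, 0, -8/315, 0, 4/2835, …
L₀ := lclm(L_f,L_g); ord L₀ ≤ 2+2.
L = (400 + 128·x + 256·x^2)·Dx + (36 + 176·x + 192·x^2 + 256·x^3)·Dx^2 + (100 + 32·x + 64·x^2)·Dx^3 + (9 + 44·x + 48·x^2 + 64·x^3)·Dx^4  (order 4).
h: a_k = 0, 6, -8, 20, -64, 3076/15, -2048/3, 737272/315, -8192, 82575364/2835, …
ICs: h(0) = 0, h′(0) = 6, h′′(0) = -16, h′′′(0) = 120.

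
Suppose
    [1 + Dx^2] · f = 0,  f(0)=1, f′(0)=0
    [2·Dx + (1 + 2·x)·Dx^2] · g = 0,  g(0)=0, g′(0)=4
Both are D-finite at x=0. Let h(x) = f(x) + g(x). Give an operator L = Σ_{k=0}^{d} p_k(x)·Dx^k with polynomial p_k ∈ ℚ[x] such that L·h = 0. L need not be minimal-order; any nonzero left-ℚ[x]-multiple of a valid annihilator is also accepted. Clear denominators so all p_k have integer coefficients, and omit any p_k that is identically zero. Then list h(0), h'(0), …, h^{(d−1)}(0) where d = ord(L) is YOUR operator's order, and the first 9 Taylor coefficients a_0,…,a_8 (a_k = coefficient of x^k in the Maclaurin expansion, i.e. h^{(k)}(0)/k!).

f: a_k = 1, 0, -1/2, 0, 1/24, 0, -1/720, 0, 1/40320, …
g: a_k = 0, 4, -4, 16/3, -8, 64/5, -64/3, 256/7, -64, …
L₀ := lclm(L_f,L_g); ord L₀ ≤ 2+2.
L = (50 + 8·x + 8·x^2)·Dx + (9 + 22·x + 12·x^2 + 8·x^3)·Dx^2 + (50 + 8·x + 8·x^2)·Dx^3 + (9 + 22·x + 12·x^2 + 8·x^3)·Dx^4  (order 4).
h: a_k = 1, 4, -9/2, 16/3, -191/24, 64/5, -15361/720, 256/7, -2580479/40320, …
ICs: h(0) = 1, h′(0) = 4, h′′(0) = -9, h′′′(0) = 32.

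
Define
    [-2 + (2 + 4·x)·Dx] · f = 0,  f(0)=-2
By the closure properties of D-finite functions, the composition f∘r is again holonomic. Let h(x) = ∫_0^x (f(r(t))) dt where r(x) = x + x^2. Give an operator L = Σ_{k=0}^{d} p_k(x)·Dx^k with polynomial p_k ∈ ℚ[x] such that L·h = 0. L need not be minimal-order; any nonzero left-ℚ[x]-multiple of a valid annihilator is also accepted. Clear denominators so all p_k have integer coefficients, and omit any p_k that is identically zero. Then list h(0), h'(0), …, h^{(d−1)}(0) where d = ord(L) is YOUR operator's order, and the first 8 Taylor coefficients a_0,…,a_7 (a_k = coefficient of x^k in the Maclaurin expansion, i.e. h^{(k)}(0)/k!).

f: a_k = -2, -2, 1, -1, 5/4, -7/4, 21/8, -33/8, …
h₀=f(r): pull back L_f along r ⇒ L₀.
h=∫h₀ ⇒ L = L₀·Dx.
L = (-1 - 2·x)·Dx + (1 + 2·x + 2·x^2)·Dx^2  (order 2).
h: a_k = 0, -2, -1, -1/3, 1/4, -3/20, 1/24, 3/56, …
ICs: h(0) = 0, h′(0) = -2.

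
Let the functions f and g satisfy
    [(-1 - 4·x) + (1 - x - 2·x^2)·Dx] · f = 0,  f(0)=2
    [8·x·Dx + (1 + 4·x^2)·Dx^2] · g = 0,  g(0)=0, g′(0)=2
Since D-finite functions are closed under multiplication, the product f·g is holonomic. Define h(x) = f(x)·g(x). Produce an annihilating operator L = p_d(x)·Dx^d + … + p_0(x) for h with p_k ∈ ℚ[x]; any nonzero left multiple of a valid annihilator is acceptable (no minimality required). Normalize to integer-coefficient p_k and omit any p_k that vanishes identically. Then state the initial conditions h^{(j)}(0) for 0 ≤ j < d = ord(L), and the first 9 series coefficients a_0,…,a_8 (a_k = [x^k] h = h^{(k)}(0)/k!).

L = (4 + 8·x + 48·x^2) + (2 + 16·x^2 + 48·x^3)·Dx + (-1 + x - 2·x^2 + 4·x^3 + 8·x^4)·Dx^2  (order 2).
h: a_k = 0, 4, 4, 20/3, 44/3, 204/5, 1052/15, 12092/105, 1788/7, …
ICs: h(0) = 0, h′(0) = 4.

f: a_k = 2, 2, 6, 10, 22, 42, 86, 170, 342, …
g: a_k = 0, 2, 0, -8/3, 0, 32/5, 0, -128/7, 0, …
Product ⇒ symmetric product L₀, ord ≤ 2.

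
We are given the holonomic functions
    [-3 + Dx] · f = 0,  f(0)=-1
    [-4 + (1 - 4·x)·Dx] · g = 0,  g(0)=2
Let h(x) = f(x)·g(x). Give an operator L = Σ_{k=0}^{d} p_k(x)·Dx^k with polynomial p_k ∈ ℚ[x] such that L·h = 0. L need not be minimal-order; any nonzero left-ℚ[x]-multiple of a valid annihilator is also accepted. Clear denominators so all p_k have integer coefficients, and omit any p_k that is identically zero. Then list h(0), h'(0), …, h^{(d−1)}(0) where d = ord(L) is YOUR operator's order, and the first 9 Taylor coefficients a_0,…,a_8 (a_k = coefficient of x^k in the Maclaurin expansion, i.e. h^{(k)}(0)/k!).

L = (7 - 12·x) + (-1 + 4·x)·Dx  (order 1).
h: a_k = -2, -14, -65, -269, -4331/4, -86701/20, -693689/40, -3884707/56, -88793407/320, …
ICs: h(0) = -2.

f: a_k = -1, -3, -9/2, -9/2, -27/8, -81/40, -81/80, -243/560, -729/4480, …
g: a_k = 2, 8, 32, 128, 512, 2048, 8192, 32768, 131072, …
Product ⇒ symmetric product L₀, ord ≤ 1.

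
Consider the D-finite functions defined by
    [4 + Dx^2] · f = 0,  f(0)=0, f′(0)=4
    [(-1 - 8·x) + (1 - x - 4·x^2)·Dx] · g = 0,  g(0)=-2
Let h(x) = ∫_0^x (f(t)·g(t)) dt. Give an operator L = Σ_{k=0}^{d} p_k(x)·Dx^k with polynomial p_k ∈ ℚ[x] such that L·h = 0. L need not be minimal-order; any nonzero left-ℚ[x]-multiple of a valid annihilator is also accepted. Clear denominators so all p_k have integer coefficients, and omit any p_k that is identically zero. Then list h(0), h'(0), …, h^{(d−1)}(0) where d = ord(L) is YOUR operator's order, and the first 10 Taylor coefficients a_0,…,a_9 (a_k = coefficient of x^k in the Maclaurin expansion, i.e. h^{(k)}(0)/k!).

L = (4 + 4·x + 16·x^2)·Dx + (2 + 16·x)·Dx^2 + (-1 + x + 4·x^2)·Dx^3  (order 3).
h: a_k = 0, 0, -4, -8/3, -26/3, -40/3, -172/5, -7096/105, -51131/315, -1005112/2835, …
ICs: h(0) = 0, h′(0) = 0, h′′(0) = -8.

f: a_k = 0, 4, 0, -8/3, 0, 8/15, 0, -16/315, 0, 8/2835, …
g: a_k = -2, -2, -10, -18, -58, -130, -362, -882, -2330, -5858, …
Product ⇒ symmetric product L₀, ord ≤ 2.
h=∫₀ˣh₀: take L = L₀·Dx.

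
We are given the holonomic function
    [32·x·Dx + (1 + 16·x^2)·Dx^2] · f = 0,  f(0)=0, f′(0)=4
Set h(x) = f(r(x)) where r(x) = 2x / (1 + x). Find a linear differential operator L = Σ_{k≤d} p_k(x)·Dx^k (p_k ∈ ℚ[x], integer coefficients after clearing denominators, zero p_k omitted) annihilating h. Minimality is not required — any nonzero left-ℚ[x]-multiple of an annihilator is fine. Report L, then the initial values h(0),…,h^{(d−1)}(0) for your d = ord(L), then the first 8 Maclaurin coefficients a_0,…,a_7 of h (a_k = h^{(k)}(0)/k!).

L = (2 + 130·x)·Dx + (1 + 2·x + 65·x^2)·Dx^2  (order 2).
h: a_k = 0, 8, -8, -488/3, 504, 27688/5, -93208/3, -1426888/7, …
ICs: h(0) = 0, h′(0) = 8.

f: a_k = 0, 4, 0, -64/3, 0, 1024/5, 0, -16384/7, …
L₀ from L_f via x↦r, Dx↦r'^{-1}Dx.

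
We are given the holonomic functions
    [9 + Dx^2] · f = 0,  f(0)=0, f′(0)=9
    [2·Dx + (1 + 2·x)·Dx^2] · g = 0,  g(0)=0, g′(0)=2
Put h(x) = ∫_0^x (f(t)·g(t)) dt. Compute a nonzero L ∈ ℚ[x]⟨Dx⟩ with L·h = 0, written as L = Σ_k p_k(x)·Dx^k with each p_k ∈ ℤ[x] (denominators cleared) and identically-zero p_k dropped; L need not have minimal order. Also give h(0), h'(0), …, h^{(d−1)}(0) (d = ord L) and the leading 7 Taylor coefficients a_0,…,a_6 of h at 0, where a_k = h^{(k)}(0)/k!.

L = (63 + 1053·x + 3969·x^2 + 5832·x^3 + 2916·x^4)·Dx + (63 + 450·x + 972·x^2 + 648·x^3)·Dx^2 + (25 + 270·x + 918·x^2 + 1296·x^3 + 648·x^4)·Dx^3 + (7 + 50·x + 108·x^2 + 72·x^3)·Dx^4 + (2 + 17·x + 53·x^2 + 72·x^3 + 36·x^4)·Dx^5  (order 5).
h: a_k = 0, 0, 0, 6, -9/2, -3/5, -3/2, …
ICs: h(0) = 0, h′(0) = 0, h′′(0) = 0, h′′′(0) = 36, h′′′′(0) = -108.

f: a_k = 0, 9, 0, -27/2, 0, 243/40, 0, …
g: a_k = 0, 2, -2, 8/3, -4, 32/5, -32/3, …
f·g: L₀ = L_f ⊗_s L_g, ord ≤ 2·2.
h=∫h₀ ⇒ L = L₀·Dx.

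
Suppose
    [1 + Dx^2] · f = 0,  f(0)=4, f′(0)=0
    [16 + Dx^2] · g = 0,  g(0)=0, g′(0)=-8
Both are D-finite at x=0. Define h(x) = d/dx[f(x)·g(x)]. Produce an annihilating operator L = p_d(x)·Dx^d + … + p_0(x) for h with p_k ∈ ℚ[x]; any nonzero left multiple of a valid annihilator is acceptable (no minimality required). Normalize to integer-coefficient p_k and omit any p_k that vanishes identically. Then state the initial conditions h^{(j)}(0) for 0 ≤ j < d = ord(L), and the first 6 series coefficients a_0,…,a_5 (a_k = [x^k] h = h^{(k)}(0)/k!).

f: a_k = 4, 0, -2, 0, 1/6, 0, …
g: a_k = 0, -8, 0, 64/3, 0, -256/15, …
f·g: L₀ = L_f ⊗_s L_g, ord ≤ 2·2.
Differentiate: ansatz ord ≤ ord L₀ ⇒ L.
L = 225 + 34·Dx^2 + Dx^4  (order 4).
h: a_k = -32, 0, 304, 0, -1684/3, 0, …
ICs: h(0) = -32, h′(0) = 0, h′′(0) = 608, h′′′(0) = 0.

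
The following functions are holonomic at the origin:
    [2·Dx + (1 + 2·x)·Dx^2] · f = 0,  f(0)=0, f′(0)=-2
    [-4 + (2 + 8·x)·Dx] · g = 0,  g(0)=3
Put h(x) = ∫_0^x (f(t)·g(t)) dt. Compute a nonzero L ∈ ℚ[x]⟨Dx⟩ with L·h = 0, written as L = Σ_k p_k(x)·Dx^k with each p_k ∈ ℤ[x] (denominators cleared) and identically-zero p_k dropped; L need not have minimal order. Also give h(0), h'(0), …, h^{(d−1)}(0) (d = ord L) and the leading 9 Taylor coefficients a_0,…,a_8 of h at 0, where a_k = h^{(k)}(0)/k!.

L = (8 + 8·x)·Dx + (-2 - 8·x)·Dx^2 + (1 + 10·x + 32·x^2 + 32·x^3)·Dx^3  (order 3).
h: a_k = 0, 0, -3, -2, 4, -8, 262/15, -1452/35, 3708/35, …
ICs: h(0) = 0, h′(0) = 0, h′′(0) = -6.

f: a_k = 0, -2, 2, -8/3, 4, -32/5, 32/3, -128/7, 32, …
g: a_k = 3, 6, -6, 12, -30, 84, -252, 792, -2574, …
h₀=f·g: eliminate ⇒ L₀, order ≤ 2·1.
h=∫₀ˣh₀: take L = L₀·Dx.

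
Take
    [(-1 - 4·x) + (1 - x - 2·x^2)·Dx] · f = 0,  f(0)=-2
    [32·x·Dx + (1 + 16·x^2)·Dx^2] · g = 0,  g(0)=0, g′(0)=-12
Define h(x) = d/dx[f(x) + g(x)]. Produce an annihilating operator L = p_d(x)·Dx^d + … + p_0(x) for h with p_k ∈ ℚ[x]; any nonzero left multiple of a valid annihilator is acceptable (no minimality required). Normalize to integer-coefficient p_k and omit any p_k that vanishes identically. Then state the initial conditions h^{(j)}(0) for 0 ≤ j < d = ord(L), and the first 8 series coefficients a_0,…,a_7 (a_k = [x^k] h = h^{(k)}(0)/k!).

f: a_k = -2, -2, -6, -10, -22, -42, -86, -170, …
g: a_k = 0, -12, 0, 64, 0, -3072/5, 0, 49152/7, …
f+g: L₀ = lclm(L_f,L_g), ord ≤ 1+2.
h₀' ⇒ L via d/dx closure of L₀.
L = (-96 + 384·x + 6912·x^2 + 15360·x^3 + 40704·x^4 + 12288·x^6) + (31 + 104·x - 392·x^2 + 736·x^3 + 14912·x^4 + 27904·x^5 + 3072·x^6 + 12288·x^7)·Dx + (-3 - 19·x - 128·x^2 - 152·x^3 - 1128·x^4 + 2496·x^5 + 2560·x^6 + 1024·x^7 + 2048·x^8)·Dx^2  (order 2).
h: a_k = -14, -12, 162, -88, -3282, -516, 47962, -2736, …
ICs: h(0) = -14, h′(0) = -12.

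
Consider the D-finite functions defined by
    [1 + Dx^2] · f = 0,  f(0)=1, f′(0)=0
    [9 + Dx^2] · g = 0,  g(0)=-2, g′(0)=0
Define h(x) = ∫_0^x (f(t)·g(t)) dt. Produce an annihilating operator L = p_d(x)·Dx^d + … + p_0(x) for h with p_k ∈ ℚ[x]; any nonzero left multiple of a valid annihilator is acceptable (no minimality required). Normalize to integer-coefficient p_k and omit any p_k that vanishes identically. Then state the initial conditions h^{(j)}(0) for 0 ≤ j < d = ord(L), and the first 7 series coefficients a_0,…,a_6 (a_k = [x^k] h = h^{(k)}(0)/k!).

f: a_k = 1, 0, -1/2, 0, 1/24, 0, -1/720, …
g: a_k = -2, 0, 9, 0, -27/4, 0, 81/40, …
f·g: L₀ = L_f ⊗_s L_g, ord ≤ 2·2.
h=∫₀ˣh₀: take L = L₀·Dx.
L = 64·Dx + 20·Dx^3 + Dx^5  (order 5).
h: a_k = 0, -2, 0, 10/3, 0, -34/15, 0, …
ICs: h(0) = 0, h′(0) = -2, h′′(0) = 0, h′′′(0) = 20, h′′′′(0) = 0.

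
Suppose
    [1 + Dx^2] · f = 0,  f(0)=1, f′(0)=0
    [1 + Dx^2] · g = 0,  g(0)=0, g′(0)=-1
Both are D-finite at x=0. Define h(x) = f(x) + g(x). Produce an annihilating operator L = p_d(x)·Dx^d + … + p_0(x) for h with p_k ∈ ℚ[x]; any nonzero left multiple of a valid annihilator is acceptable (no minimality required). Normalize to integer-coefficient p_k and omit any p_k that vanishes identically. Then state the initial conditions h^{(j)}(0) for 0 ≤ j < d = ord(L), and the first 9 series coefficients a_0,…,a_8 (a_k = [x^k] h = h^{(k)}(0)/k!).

f: a_k = 1, 0, -1/2, 0, 1/24, 0, -1/720, 0, 1/40320, …
g: a_k = 0, -1, 0, 1/6, 0, -1/120, 0, 1/5040, 0, …
f+g: L₀ = lclm(L_f,L_g), ord ≤ 2+2.
L = 1 + Dx^2  (order 2).
h: a_k = 1, -1, -1/2, 1/6, 1/24, -1/120, -1/720, 1/5040, 1/40320, …
ICs: h(0) = 1, h′(0) = -1.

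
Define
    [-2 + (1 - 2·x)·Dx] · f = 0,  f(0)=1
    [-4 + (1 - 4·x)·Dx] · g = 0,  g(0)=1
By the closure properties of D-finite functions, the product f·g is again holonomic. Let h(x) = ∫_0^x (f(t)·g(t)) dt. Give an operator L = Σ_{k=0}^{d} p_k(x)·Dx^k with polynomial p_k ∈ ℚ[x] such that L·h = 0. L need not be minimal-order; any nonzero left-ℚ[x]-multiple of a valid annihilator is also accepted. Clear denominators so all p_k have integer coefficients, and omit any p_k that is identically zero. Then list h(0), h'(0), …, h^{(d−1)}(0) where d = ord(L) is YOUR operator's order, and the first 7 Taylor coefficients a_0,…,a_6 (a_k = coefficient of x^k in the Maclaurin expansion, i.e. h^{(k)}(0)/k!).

L = (-6 + 16·x)·Dx + (1 - 6·x + 8·x^2)·Dx^2  (order 2).
h: a_k = 0, 1, 3, 28/3, 30, 496/5, 336, …
ICs: h(0) = 0, h′(0) = 1.

f: a_k = 1, 2, 4, 8, 16, 32, 64, …
g: a_k = 1, 4, 16, 64, 256, 1024, 4096, …
L₀ := L_f ⊗_s L_g (sym. prod.), ord ≤ 1.
Integrate: L := L₀·Dx.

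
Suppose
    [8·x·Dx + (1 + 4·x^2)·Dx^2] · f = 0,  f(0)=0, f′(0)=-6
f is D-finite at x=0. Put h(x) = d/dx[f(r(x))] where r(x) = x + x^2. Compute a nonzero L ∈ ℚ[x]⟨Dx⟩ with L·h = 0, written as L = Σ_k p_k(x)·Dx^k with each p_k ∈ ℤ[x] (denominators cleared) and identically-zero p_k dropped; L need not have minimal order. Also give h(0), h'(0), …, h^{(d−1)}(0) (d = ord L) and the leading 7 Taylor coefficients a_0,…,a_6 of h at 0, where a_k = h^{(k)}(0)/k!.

f: a_k = 0, -6, 0, 8, 0, -96/5, 0, …
Substitute x→r, Dx→(1/r')Dx; clear ⇒ L₀.
Derive L from L₀ (diff closure).
L = (-2 + 8·x + 32·x^2 + 48·x^3 + 24·x^4) + (1 + 2·x + 4·x^2 + 16·x^3 + 20·x^4 + 8·x^5)·Dx  (order 1).
h: a_k = -6, -12, 24, 96, 24, -528, -960, …
ICs: h(0) = -6.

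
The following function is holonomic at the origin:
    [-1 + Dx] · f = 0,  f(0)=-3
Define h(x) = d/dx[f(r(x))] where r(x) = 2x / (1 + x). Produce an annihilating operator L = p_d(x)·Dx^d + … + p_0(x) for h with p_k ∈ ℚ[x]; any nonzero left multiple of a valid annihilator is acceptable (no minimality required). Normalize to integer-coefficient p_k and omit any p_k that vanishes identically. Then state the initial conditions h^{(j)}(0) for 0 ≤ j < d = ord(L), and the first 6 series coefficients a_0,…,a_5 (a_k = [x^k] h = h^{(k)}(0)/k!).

f: a_k = -3, -3, -3/2, -1/2, -1/8, -1/40, …
h₀=f(r): pull back L_f along r ⇒ L₀.
Differentiate: ansatz ord ≤ ord L₀ ⇒ L.
L = -2·x + (-1 - 2·x - x^2)·Dx  (order 1).
h: a_k = -6, 0, 6, -8, 6, -8/5, …
ICs: h(0) = -6.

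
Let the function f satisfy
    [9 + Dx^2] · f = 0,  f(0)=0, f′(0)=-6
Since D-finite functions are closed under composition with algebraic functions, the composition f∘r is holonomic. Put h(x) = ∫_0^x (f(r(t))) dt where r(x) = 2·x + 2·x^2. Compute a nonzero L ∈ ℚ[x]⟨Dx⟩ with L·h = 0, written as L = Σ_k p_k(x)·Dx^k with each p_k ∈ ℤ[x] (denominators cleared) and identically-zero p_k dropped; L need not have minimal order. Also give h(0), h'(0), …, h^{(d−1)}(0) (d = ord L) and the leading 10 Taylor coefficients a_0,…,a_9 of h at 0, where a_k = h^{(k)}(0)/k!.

f: a_k = 0, -6, 0, 9, 0, -81/20, 0, 243/280, 0, -243/2240, …
f∘r: x↦r, Dx↦Dx/r' in L_f ⇒ L₀.
∫: right-multiply L₀ by Dx.
L = (36 + 216·x + 432·x^2 + 288·x^3)·Dx - 2·Dx^2 + (1 + 2·x)·Dx^3  (order 3).
h: a_k = 0, 0, -6, -4, 18, 216/5, 72/5, -576/7, -5184/35, -288/5, …
ICs: h(0) = 0, h′(0) = 0, h′′(0) = -12.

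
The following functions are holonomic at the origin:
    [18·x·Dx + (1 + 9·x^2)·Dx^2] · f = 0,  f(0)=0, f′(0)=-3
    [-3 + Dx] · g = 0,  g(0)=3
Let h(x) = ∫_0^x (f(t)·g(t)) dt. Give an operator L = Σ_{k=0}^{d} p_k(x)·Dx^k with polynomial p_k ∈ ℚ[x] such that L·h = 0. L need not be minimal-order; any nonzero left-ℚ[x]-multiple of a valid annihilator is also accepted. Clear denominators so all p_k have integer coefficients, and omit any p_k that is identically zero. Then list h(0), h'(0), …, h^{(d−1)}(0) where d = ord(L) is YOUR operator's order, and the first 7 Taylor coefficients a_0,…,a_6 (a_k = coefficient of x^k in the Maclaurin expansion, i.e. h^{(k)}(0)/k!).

f: a_k = 0, -3, 0, 9, 0, -243/5, 0, …
g: a_k = 3, 9, 27/2, 27/2, 81/8, 243/40, 243/80, …
Product ⇒ symmetric product L₀, ord ≤ 2.
Integrate: L := L₀·Dx.
L = (9 - 54·x + 81·x^2)·Dx + (-6 + 18·x - 54·x^2)·Dx^2 + (1 + 9·x^2)·Dx^3  (order 3).
h: a_k = 0, 0, -9/2, -9, -27/8, 81/10, -729/80, …
ICs: h(0) = 0, h′(0) = 0, h′′(0) = -9.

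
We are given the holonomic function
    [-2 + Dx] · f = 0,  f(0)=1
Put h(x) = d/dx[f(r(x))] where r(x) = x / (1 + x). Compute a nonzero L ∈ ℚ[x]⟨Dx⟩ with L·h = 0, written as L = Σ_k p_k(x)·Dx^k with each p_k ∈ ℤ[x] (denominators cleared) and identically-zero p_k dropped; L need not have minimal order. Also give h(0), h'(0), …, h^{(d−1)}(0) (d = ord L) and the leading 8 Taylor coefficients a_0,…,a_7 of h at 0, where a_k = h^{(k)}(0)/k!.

L = -2·x + (-1 - 2·x - x^2)·Dx  (order 1).
h: a_k = 2, 0, -2, 8/3, -2, 8/15, 10/9, -256/105, …
ICs: h(0) = 2.

f: a_k = 1, 2, 2, 4/3, 2/3, 4/15, 4/45, 8/315, …
Change of var in L_f (x↦r) gives L₀.
Differentiate: ansatz ord ≤ ord L₀ ⇒ L.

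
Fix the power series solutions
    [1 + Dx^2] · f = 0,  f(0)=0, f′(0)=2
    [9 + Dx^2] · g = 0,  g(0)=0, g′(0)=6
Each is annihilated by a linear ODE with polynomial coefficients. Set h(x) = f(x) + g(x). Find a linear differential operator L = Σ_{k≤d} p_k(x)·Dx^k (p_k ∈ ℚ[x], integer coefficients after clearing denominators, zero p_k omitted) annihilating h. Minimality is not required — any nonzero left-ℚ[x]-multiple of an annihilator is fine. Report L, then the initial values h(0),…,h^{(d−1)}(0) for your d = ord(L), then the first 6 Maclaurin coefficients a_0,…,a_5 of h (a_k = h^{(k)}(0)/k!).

f: a_k = 0, 2, 0, -1/3, 0, 1/60, …
g: a_k = 0, 6, 0, -9, 0, 81/20, …
Weyl lclm of L_f,L_g ⇒ L₀ (ord ≤ 4).
L = 9 + 10·Dx^2 + Dx^4  (order 4).
h: a_k = 0, 8, 0, -28/3, 0, 61/15, …
ICs: h(0) = 0, h′(0) = 8, h′′(0) = 0, h′′′(0) = -56.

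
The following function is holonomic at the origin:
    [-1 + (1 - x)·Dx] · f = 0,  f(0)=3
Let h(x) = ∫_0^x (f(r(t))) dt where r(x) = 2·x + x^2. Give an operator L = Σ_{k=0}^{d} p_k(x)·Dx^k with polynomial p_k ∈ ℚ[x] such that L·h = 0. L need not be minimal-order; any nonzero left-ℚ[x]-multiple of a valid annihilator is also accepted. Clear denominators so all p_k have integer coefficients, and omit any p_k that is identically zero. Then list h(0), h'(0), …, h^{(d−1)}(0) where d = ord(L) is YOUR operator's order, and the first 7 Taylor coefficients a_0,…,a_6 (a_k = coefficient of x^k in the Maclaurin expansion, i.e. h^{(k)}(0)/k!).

f: a_k = 3, 3, 3, 3, 3, 3, 3, …
f∘r: x↦r, Dx↦Dx/r' in L_f ⇒ L₀.
h=∫h₀ ⇒ L = L₀·Dx.
L = (2 + 2·x)·Dx + (-1 + 2·x + x^2)·Dx^2  (order 2).
h: a_k = 0, 3, 3, 5, 9, 87/5, 35, …
ICs: h(0) = 0, h′(0) = 3.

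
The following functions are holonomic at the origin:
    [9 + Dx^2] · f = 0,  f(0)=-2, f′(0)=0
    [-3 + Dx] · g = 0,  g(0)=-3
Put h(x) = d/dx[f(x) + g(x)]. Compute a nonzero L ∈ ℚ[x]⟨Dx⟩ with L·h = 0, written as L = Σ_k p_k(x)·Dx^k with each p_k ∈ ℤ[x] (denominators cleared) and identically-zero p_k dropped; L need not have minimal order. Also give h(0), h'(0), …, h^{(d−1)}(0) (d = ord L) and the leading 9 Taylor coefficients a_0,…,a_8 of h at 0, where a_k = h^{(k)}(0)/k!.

f: a_k = -2, 0, 9, 0, -27/4, 0, 81/40, 0, -729/2240, …
g: a_k = -3, -9, -27/2, -27/2, -81/8, -243/40, -243/80, -729/560, -2187/4480, …
Sum ⇒ L₀ = lclm(L_f,L_g) in ℚ(x)⟨Dx⟩.
Derive L from L₀ (diff closure).
L = 27 - 9·Dx + 3·Dx^2 - Dx^3  (order 3).
h: a_k = -9, -9, -81/2, -135/2, -243/8, -243/40, -729/80, -729/112, -6561/4480, …
ICs: h(0) = -9, h′(0) = -9, h′′(0) = -81.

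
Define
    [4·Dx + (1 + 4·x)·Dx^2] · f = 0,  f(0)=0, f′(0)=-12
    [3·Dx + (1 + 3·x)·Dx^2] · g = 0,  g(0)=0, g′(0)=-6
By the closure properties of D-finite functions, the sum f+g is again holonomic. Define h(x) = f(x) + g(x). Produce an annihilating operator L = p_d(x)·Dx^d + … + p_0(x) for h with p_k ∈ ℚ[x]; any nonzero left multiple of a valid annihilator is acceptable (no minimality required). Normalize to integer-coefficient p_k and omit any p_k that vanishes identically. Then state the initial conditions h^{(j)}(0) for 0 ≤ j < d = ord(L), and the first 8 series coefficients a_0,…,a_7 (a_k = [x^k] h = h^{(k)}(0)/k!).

L = 24·Dx + (14 + 48·x)·Dx^2 + (1 + 7·x + 12·x^2)·Dx^3  (order 3).
h: a_k = 0, -18, 33, -82, 465/2, -3558/5, 2291, -53526/7, …
ICs: h(0) = 0, h′(0) = -18, h′′(0) = 66.

f: a_k = 0, -12, 24, -64, 192, -3072/5, 2048, -49152/7, …
g: a_k = 0, -6, 9, -18, 81/2, -486/5, 243, -4374/7, …
Sum ⇒ L₀ = lclm(L_f,L_g) in ℚ(x)⟨Dx⟩.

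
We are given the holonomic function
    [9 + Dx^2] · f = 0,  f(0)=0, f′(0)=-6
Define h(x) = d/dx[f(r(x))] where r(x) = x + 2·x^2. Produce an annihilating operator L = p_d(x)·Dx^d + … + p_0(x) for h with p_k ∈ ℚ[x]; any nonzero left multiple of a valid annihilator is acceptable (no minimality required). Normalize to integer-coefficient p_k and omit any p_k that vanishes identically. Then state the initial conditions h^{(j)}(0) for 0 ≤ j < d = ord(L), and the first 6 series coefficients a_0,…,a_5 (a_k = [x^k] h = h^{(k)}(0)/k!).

L = (57 + 144·x + 864·x^2 + 2304·x^3 + 2304·x^4) + (-12 - 48·x)·Dx + (1 + 8·x + 16·x^2)·Dx^2  (order 2).
h: a_k = -6, -24, 27, 216, 2079/4, 189, …
ICs: h(0) = -6, h′(0) = -24.

f: a_k = 0, -6, 0, 9, 0, -81/20, …
Substitute x→r, Dx→(1/r')Dx; clear ⇒ L₀.
Differentiate: ansatz ord ≤ ord L₀ ⇒ L.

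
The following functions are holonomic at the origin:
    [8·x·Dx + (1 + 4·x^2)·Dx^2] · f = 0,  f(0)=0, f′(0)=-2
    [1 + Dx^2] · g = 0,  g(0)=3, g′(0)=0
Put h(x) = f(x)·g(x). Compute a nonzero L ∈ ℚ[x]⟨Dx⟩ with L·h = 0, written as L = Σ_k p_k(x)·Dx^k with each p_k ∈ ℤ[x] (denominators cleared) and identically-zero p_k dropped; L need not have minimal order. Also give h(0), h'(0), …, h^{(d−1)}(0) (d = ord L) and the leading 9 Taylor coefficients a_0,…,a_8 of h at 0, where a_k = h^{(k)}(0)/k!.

f: a_k = 0, -2, 0, 8/3, 0, -32/5, 0, 128/7, 0, …
g: a_k = 3, 0, -3/2, 0, 1/8, 0, -1/240, 0, 1/13440, …
f·g: L₀ = L_f ⊗_s L_g, ord ≤ 2·2.
L = (85 + 944·x^2 + 416·x^4 + 256·x^6 + 256·x^8) + (144·x + 704·x^3 + 768·x^5 + 1024·x^7)·Dx + (90 + 992·x^2 + 576·x^4 + 512·x^6 + 512·x^8)·Dx^2 + (144·x + 704·x^3 + 768·x^5 + 1024·x^7)·Dx^3 + (5 + 48·x^2 + 160·x^4 + 256·x^6 + 256·x^8)·Dx^4  (order 4).
h: a_k = 0, -6, 0, 11, 0, -469/20, 0, 54431/840, 0, …
ICs: h(0) = 0, h′(0) = -6, h′′(0) = 0, h′′′(0) = 66.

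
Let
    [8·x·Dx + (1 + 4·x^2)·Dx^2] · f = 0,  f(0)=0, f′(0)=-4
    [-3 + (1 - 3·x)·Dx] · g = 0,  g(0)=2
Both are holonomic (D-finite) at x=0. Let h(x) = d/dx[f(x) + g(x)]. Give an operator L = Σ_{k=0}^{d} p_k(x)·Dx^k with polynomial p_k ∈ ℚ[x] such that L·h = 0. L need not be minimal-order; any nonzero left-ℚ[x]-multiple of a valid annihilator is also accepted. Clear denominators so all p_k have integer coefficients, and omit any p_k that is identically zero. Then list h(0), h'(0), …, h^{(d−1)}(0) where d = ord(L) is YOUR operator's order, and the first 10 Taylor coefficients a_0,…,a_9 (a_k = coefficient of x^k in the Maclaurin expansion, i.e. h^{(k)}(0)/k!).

L = (24 - 288·x - 288·x^2) + (-31 + 24·x - 204·x^2 - 288·x^3)·Dx + (3 - 5·x - 20·x^3 - 48·x^4)·Dx^2  (order 2).
h: a_k = 2, 36, 178, 648, 2366, 8748, 30874, 104976, 353270, 1180980, …
ICs: h(0) = 2, h′(0) = 36.

f: a_k = 0, -4, 0, 16/3, 0, -64/5, 0, 256/7, 0, -1024/9, …
g: a_k = 2, 6, 18, 54, 162, 486, 1458, 4374, 13122, 39366, …
Sum ⇒ L₀ = lclm(L_f,L_g) in ℚ(x)⟨Dx⟩.
h₀' ⇒ L via d/dx closure of L₀.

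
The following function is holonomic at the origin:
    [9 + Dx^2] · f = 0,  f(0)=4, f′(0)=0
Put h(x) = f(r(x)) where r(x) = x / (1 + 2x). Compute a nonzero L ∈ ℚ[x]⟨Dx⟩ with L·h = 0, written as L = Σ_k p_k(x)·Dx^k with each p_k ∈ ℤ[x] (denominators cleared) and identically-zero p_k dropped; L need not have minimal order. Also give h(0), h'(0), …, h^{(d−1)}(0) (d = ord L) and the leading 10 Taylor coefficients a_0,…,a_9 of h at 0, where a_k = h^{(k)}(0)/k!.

f: a_k = 4, 0, -18, 0, 27/2, 0, -81/20, 0, 729/1120, 0, …
h₀=f(r): pull back L_f along r ⇒ L₀.
L = 9 + (4 + 24·x + 48·x^2 + 32·x^3)·Dx + (1 + 8·x + 24·x^2 + 32·x^3 + 16·x^4)·Dx^2  (order 2).
h: a_k = 4, 0, -18, 72, -405/2, 468, -18081/20, 6723/5, -188955/224, -276921/70, …
ICs: h(0) = 4, h′(0) = 0.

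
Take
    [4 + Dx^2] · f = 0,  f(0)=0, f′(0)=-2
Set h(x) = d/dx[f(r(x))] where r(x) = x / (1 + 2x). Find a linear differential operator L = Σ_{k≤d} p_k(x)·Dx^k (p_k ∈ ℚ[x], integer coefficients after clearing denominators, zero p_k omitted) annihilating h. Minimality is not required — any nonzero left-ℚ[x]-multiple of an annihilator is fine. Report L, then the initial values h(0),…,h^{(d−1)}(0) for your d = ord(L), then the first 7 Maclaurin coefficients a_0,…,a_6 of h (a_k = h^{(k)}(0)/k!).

f: a_k = 0, -2, 0, 4/3, 0, -4/15, 0, …
f∘r: x↦r, Dx↦Dx/r' in L_f ⇒ L₀.
h₀' ⇒ L via d/dx closure of L₀.
L = (28 + 96·x + 96·x^2) + (12 + 72·x + 144·x^2 + 96·x^3)·Dx + (1 + 8·x + 24·x^2 + 32·x^3 + 16·x^4)·Dx^2  (order 2).
h: a_k = -2, 8, -20, 32, -4/3, -240, 55448/45, …
ICs: h(0) = -2, h′(0) = 8.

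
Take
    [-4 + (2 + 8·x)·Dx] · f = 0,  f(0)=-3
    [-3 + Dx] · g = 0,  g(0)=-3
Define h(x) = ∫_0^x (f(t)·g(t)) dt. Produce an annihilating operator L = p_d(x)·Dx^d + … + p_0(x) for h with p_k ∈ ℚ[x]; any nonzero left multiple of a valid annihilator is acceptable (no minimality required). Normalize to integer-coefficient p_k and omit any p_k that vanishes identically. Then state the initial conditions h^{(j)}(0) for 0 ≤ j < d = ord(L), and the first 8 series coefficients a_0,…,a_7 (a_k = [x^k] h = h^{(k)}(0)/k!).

L = (-5 - 12·x)·Dx + (1 + 4·x)·Dx^2  (order 2).
h: a_k = 0, 9, 45/2, 51/2, 207/8, 387/40, 1893/80, -4131/112, …
ICs: h(0) = 0, h′(0) = 9.

f: a_k = -3, -6, 6, -12, 30, -84, 252, -792, …
g: a_k = -3, -9, -27/2, -27/2, -81/8, -243/40, -243/80, -729/560, …
Sym-product of L_f,L_g gives L₀ (≤ ord 1).
h=∫h₀ ⇒ L = L₀·Dx.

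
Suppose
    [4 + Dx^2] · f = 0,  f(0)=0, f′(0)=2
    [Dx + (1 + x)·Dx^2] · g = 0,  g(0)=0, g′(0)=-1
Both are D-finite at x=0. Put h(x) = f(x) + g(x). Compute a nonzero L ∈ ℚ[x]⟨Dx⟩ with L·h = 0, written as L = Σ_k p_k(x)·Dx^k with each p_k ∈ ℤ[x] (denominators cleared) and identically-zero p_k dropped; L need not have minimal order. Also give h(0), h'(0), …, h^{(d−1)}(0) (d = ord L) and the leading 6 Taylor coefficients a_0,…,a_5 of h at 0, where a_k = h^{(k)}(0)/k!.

f: a_k = 0, 2, 0, -4/3, 0, 4/15, …
g: a_k = 0, -1, 1/2, -1/3, 1/4, -1/5, …
Sum ⇒ L₀ = lclm(L_f,L_g) in ℚ(x)⟨Dx⟩.
L = (20 + 16·x + 8·x^2)·Dx + (12 + 28·x + 24·x^2 + 8·x^3)·Dx^2 + (5 + 4·x + 2·x^2)·Dx^3 + (3 + 7·x + 6·x^2 + 2·x^3)·Dx^4  (order 4).
h: a_k = 0, 1, 1/2, -5/3, 1/4, 1/15, …
ICs: h(0) = 0, h′(0) = 1, h′′(0) = 1, h′′′(0) = -10.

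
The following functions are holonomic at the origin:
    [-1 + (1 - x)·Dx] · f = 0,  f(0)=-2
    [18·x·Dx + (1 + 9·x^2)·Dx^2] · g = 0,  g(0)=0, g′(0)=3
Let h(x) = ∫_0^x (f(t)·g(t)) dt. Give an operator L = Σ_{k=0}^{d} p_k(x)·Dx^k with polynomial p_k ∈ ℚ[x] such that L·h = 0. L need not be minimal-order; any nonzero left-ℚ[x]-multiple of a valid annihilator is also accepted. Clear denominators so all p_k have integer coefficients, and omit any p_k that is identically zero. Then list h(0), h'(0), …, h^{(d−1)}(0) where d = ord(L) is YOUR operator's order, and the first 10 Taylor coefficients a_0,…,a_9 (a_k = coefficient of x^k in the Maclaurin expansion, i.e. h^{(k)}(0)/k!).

f: a_k = -2, -2, -2, -2, -2, -2, -2, -2, -2, -2, …
g: a_k = 0, 3, 0, -9, 0, 243/5, 0, -2187/7, 0, 2187, …
Product ⇒ symmetric product L₀, ord ≤ 2.
∫: right-multiply L₀ by Dx.
L = 18·x·Dx + (2 - 18·x + 36·x^2)·Dx^2 + (-1 + x - 9·x^2 + 9·x^3)·Dx^3  (order 3).
h: a_k = 0, 0, -3, -2, 3, 12/5, -71/5, -426/35, 2361/35, 6296/105, …
ICs: h(0) = 0, h′(0) = 0, h′′(0) = -6.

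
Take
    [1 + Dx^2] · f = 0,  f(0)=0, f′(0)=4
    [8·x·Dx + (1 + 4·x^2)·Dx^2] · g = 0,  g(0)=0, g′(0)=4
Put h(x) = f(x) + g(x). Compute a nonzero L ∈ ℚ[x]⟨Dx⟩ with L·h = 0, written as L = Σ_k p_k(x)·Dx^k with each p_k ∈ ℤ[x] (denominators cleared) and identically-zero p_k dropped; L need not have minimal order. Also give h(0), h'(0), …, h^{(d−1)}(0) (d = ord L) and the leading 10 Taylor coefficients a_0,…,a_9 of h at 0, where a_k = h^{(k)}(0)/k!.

f: a_k = 0, 4, 0, -2/3, 0, 1/30, 0, -1/1260, 0, 1/90720, …
g: a_k = 0, 4, 0, -16/3, 0, 64/5, 0, -256/7, 0, 1024/9, …
f+g: L₀ = lclm(L_f,L_g), ord ≤ 2+2.
L = (-376·x + 1600·x^3 + 128·x^5)·Dx + (-7 + 76·x^2 + 432·x^4 + 64·x^6)·Dx^2 + (-376·x + 1600·x^3 + 128·x^5)·Dx^3 + (-7 + 76·x^2 + 432·x^4 + 64·x^6)·Dx^4  (order 4).
h: a_k = 0, 8, 0, -6, 0, 77/6, 0, -6583/180, 0, 10321921/90720, …
ICs: h(0) = 0, h′(0) = 8, h′′(0) = 0, h′′′(0) = -36.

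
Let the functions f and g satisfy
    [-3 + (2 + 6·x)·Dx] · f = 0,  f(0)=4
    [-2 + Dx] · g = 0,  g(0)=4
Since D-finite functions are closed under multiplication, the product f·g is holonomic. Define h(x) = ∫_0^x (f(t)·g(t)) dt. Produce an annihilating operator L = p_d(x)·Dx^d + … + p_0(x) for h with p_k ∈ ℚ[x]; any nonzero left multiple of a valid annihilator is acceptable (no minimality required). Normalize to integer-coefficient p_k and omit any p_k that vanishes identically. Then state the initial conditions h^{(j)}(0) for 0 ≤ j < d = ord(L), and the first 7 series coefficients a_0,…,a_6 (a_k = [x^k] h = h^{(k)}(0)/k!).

L = (-7 - 12·x)·Dx + (2 + 6·x)·Dx^2  (order 2).
h: a_k = 0, 16, 28, 62/3, 181/12, 241/120, 13279/1440, …
ICs: h(0) = 0, h′(0) = 16.

f: a_k = 4, 6, -9/2, 27/4, -405/32, 1701/64, -15309/256, …
g: a_k = 4, 8, 8, 16/3, 8/3, 16/15, 16/45, …
h₀=f·g: eliminate ⇒ L₀, order ≤ 1·1.
∫: right-multiply L₀ by Dx.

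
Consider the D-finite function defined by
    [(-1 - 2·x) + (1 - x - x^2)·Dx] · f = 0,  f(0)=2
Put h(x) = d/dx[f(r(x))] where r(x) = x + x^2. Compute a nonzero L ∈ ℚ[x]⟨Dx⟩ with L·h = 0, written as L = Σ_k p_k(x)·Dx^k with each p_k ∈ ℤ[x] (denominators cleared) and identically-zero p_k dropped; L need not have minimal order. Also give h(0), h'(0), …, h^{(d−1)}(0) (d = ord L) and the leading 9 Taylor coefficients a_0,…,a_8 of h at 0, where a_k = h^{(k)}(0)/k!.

L = (6 + 24·x + 48·x^2 + 68·x^3 + 84·x^4 + 60·x^5 + 20·x^6) + (-1 - 3·x + 12·x^3 + 25·x^4 + 24·x^5 + 14·x^6 + 4·x^7)·Dx  (order 1).
h: a_k = 2, 12, 42, 128, 370, 1032, 2786, 7376, 19224, …
ICs: h(0) = 2.

f: a_k = 2, 2, 4, 6, 10, 16, 26, 42, 68, …
h₀=f(r): pull back L_f along r ⇒ L₀.
h₀' ⇒ L via d/dx closure of L₀.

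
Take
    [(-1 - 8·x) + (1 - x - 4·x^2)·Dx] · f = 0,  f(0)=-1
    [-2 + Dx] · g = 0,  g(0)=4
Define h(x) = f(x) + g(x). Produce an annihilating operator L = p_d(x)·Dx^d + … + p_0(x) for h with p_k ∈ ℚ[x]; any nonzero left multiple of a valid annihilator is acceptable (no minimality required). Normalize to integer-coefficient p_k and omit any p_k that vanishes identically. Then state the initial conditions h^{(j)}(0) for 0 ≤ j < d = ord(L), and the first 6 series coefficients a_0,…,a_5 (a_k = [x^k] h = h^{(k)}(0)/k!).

L = (-16 - 20·x - 240·x^2 - 128·x^3) + (6 + 32·x + 124·x^2 - 32·x^3 - 64·x^4)·Dx + (1 - 11·x - 2·x^2 + 48·x^3 + 32·x^4)·Dx^2  (order 2).
h: a_k = 3, 7, 3, -11/3, -79/3, -959/15, …
ICs: h(0) = 3, h′(0) = 7.

f: a_k = -1, -1, -5, -9, -29, -65, …
g: a_k = 4, 8, 8, 16/3, 8/3, 16/15, …
f+g: L₀ = lclm(L_f,L_g), ord ≤ 1+1.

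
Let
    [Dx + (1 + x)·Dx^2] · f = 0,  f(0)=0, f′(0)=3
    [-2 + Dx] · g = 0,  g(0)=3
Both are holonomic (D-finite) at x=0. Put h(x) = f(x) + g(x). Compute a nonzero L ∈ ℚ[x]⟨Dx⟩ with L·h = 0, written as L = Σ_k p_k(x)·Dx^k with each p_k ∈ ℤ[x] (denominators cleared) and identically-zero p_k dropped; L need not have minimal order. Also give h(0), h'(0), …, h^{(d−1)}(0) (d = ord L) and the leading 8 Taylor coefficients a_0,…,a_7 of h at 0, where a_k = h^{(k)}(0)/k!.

L = (-8 - 4·x)·Dx + (-2 - 8·x - 4·x^2)·Dx^2 + (3 + 5·x + 2·x^2)·Dx^3  (order 3).
h: a_k = 3, 9, 9/2, 5, 5/4, 7/5, -7/30, 53/105, …
ICs: h(0) = 3, h′(0) = 9, h′′(0) = 9.

f: a_k = 0, 3, -3/2, 1, -3/4, 3/5, -1/2, 3/7, …
g: a_k = 3, 6, 6, 4, 2, 4/5, 4/15, 8/105, …
L₀ := lclm(L_f,L_g); ord L₀ ≤ 2+1.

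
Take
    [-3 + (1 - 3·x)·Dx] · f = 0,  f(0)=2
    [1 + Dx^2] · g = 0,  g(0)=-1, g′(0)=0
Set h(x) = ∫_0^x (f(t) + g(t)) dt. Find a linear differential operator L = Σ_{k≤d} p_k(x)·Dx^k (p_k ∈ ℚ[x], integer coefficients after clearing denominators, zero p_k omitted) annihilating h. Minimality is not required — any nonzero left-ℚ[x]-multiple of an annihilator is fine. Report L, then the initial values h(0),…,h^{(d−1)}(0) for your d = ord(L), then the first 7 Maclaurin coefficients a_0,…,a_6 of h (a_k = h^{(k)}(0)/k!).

f: a_k = 2, 6, 18, 54, 162, 486, 1458, …
g: a_k = -1, 0, 1/2, 0, -1/24, 0, 1/720, …
h₀=f+g: left-lcm gives L₀, ord ≤ 3.
Integrate: L := L₀·Dx.
L = (165 - 18·x + 27·x^2)·Dx + (-19 + 63·x - 27·x^2 + 27·x^3)·Dx^2 + (165 - 18·x + 27·x^2)·Dx^3 + (-19 + 63·x - 27·x^2 + 27·x^3)·Dx^4  (order 4).
h: a_k = 0, 1, 3, 37/6, 27/2, 3887/120, 81, …
ICs: h(0) = 0, h′(0) = 1, h′′(0) = 6, h′′′(0) = 37.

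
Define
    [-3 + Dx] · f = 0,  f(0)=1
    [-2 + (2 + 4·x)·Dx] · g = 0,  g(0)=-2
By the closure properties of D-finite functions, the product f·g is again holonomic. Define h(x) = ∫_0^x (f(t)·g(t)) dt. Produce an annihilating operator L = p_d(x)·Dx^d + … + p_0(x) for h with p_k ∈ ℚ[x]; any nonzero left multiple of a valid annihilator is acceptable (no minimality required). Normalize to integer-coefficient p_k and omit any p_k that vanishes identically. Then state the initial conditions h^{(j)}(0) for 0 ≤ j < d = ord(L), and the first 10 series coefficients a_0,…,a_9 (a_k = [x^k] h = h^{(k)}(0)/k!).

L = (-4 - 6·x)·Dx + (1 + 2·x)·Dx^2  (order 2).
h: a_k = 0, -2, -4, -14/3, -4, -13/5, -22/15, -3/5, -12/35, 13/420, …
ICs: h(0) = 0, h′(0) = -2.

f: a_k = 1, 3, 9/2, 9/2, 27/8, 81/40, 81/80, 243/560, 729/4480, 243/4480, …
g: a_k = -2, -2, 1, -1, 5/4, -7/4, 21/8, -33/8, 429/64, -715/64, …
h₀=f·g: eliminate ⇒ L₀, order ≤ 1·1.
h=∫₀ˣh₀: take L = L₀·Dx.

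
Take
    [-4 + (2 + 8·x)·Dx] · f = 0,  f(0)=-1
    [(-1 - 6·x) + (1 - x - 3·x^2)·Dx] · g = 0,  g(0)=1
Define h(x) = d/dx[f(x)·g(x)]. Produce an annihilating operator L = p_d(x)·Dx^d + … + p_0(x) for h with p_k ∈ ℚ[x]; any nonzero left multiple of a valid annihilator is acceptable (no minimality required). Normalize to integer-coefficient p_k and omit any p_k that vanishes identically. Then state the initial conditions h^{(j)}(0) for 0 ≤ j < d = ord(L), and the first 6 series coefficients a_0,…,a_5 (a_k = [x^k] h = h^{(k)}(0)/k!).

L = (8 + 126·x + 390·x^2 + 480·x^3 + 540·x^4) + (-3 - 17·x - 21·x^2 + 38·x^3 + 222·x^4 + 216·x^5)·Dx  (order 1).
h: a_k = -3, -8, -51, -76, -490, -426, …
ICs: h(0) = -3.

f: a_k = -1, -2, 2, -4, 10, -28, …
g: a_k = 1, 1, 4, 7, 19, 40, …
f·g: L₀ = L_f ⊗_s L_g, ord ≤ 1·1.
h₀' ⇒ L via d/dx closure of L₀.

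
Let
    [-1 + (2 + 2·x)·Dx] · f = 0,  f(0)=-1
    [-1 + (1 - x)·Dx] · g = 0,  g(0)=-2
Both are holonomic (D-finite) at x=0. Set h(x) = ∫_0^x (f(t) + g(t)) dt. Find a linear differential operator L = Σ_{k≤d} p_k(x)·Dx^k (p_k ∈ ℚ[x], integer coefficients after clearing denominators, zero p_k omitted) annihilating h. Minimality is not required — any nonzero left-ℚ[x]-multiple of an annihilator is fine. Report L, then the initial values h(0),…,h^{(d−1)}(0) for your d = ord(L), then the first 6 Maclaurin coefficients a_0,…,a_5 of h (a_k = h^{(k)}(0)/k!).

f: a_k = -1, -1/2, 1/8, -1/16, 5/128, -7/256, …
g: a_k = -2, -2, -2, -2, -2, -2, …
Sum ⇒ L₀ = lclm(L_f,L_g) in ℚ(x)⟨Dx⟩.
∫: right-multiply L₀ by Dx.
L = (5 + 3·x)·Dx + (-9 - 14·x - 9·x^2)·Dx^2 + (2 + 6·x - 2·x^2 - 6·x^3)·Dx^3  (order 3).
h: a_k = 0, -3, -5/4, -5/8, -33/64, -251/640, …
ICs: h(0) = 0, h′(0) = -3, h′′(0) = -5/2.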